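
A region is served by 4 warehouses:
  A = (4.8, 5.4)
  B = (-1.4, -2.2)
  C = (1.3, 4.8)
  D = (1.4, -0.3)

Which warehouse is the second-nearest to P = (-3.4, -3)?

Squared Euclidean distances:
|PA|² = 67.24 + 70.56 = 137.8
|PB|² = 4 + 0.64 = 4.64
|PC|² = 22.09 + 60.84 = 82.93
|PD|² = 23.04 + 7.29 = 30.33
Sorted ascending: B, D, C, … — the second-nearest is D.

D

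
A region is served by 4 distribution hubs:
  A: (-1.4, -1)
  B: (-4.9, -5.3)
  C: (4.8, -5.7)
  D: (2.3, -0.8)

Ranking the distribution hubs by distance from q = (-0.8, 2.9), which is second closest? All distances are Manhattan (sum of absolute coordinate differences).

D

d(q,A) = 0.6 + 3.9 = 4.5
d(q,B) = 4.1 + 8.2 = 12.3
d(q,C) = 5.6 + 8.6 = 14.2
d(q,D) = 3.1 + 3.7 = 6.8
Sorted ascending: A, D, B, … — the second-nearest is D.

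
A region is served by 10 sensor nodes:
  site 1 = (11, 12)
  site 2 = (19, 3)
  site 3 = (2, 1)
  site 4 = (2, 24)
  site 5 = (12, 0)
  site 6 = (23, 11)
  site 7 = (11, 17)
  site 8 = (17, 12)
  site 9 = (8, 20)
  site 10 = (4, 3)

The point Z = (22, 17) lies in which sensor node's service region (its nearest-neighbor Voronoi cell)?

site 6

Compare squared distances (the ordering matches that of the actual distances):
d²(Z, site 1) = (22−11)² + (17−12)² = 121 + 25 = 146
d²(Z, site 2) = (22−19)² + (17−3)² = 9 + 196 = 205
d²(Z, site 3) = (22−2)² + (17−1)² = 400 + 256 = 656
d²(Z, site 4) = (22−2)² + (17−24)² = 400 + 49 = 449
d²(Z, site 5) = (22−12)² + (17−0)² = 100 + 289 = 389
d²(Z, site 6) = (22−23)² + (17−11)² = 1 + 36 = 37
d²(Z, site 7) = (22−11)² + (17−17)² = 121 + 0 = 121
d²(Z, site 8) = (22−17)² + (17−12)² = 25 + 25 = 50
d²(Z, site 9) = (22−8)² + (17−20)² = 196 + 9 = 205
d²(Z, site 10) = (22−4)² + (17−3)² = 324 + 196 = 520
Minimum is at site 6.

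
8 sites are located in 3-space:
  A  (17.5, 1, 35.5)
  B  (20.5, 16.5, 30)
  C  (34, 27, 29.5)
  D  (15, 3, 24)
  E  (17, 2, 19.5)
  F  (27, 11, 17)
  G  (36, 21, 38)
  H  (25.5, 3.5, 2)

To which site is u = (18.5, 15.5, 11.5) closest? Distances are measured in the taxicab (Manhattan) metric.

d(u,A) = |18.5−17.5| + |15.5−1| + |11.5−35.5| = 1 + 14.5 + 24 = 39.5
d(u,B) = |18.5−20.5| + |15.5−16.5| + |11.5−30| = 2 + 1 + 18.5 = 21.5
d(u,C) = |18.5−34| + |15.5−27| + |11.5−29.5| = 15.5 + 11.5 + 18 = 45
d(u,D) = |18.5−15| + |15.5−3| + |11.5−24| = 3.5 + 12.5 + 12.5 = 28.5
d(u,E) = |18.5−17| + |15.5−2| + |11.5−19.5| = 1.5 + 13.5 + 8 = 23
d(u,F) = |18.5−27| + |15.5−11| + |11.5−17| = 8.5 + 4.5 + 5.5 = 18.5
d(u,G) = |18.5−36| + |15.5−21| + |11.5−38| = 17.5 + 5.5 + 26.5 = 49.5
d(u,H) = |18.5−25.5| + |15.5−3.5| + |11.5−2| = 7 + 12 + 9.5 = 28.5
F is nearest.

F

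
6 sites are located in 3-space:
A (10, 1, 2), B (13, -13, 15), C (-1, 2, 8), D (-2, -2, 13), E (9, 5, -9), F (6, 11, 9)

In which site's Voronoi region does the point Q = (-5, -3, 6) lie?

C

Squared Euclidean distances:
|QA|² = (-5−10)² + (-3−1)² + (6−2)² = 225 + 16 + 16 = 257
|QB|² = (-5−13)² + (-3−(-13))² + (6−15)² = 324 + 100 + 81 = 505
|QC|² = (-5−(-1))² + (-3−2)² + (6−8)² = 16 + 25 + 4 = 45
|QD|² = (-5−(-2))² + (-3−(-2))² + (6−13)² = 9 + 1 + 49 = 59
|QE|² = (-5−9)² + (-3−5)² + (6−(-9))² = 196 + 64 + 225 = 485
|QF|² = (-5−6)² + (-3−11)² + (6−9)² = 121 + 196 + 9 = 326
Minimum is at C.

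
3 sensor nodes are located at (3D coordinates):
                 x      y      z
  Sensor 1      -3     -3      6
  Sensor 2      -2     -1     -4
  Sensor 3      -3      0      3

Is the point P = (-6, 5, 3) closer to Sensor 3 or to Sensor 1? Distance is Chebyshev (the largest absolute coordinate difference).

d(P, Sensor 3) = max(3, 5, 0) = 5
d(P, Sensor 1) = max(3, 8, 3) = 8
5 < 8, so Sensor 3 is closer.

Sensor 3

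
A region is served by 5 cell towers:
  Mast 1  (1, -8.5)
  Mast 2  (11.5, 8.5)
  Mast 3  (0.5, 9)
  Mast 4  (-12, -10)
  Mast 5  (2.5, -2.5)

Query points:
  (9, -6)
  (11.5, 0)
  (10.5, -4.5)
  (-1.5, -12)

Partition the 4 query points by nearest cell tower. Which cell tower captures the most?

(9, -6) — d² to each: Mast 1:70.25, Mast 2:216.5, Mast 3:297.25, Mast 4:457, Mast 5:54.5 → nearest is Mast 5
(11.5, 0) — d² to each: Mast 1:182.5, Mast 2:72.25, Mast 3:202, Mast 4:652.25, Mast 5:87.25 → nearest is Mast 2
(10.5, -4.5) — d² to each: Mast 1:106.25, Mast 2:170, Mast 3:282.25, Mast 4:536.5, Mast 5:68 → nearest is Mast 5
(-1.5, -12) — d² to each: Mast 1:18.5, Mast 2:589.25, Mast 3:445, Mast 4:114.25, Mast 5:106.25 → nearest is Mast 1
Tally — Mast 1:1, Mast 2:1, Mast 5:2. Mast 5 captures the most (2).

Mast 5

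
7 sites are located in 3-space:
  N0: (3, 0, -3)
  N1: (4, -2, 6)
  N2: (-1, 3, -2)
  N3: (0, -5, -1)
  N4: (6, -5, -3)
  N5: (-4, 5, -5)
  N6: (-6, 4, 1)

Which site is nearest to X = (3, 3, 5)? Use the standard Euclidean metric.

N1

Compare squared distances (the ordering matches that of the actual distances):
|XN0|² = 0 + 9 + 64 = 73
|XN1|² = 1 + 25 + 1 = 27
|XN2|² = 16 + 0 + 49 = 65
|XN3|² = 9 + 64 + 36 = 109
|XN4|² = 9 + 64 + 64 = 137
|XN5|² = 49 + 4 + 100 = 153
|XN6|² = 81 + 1 + 16 = 98
N1 is nearest.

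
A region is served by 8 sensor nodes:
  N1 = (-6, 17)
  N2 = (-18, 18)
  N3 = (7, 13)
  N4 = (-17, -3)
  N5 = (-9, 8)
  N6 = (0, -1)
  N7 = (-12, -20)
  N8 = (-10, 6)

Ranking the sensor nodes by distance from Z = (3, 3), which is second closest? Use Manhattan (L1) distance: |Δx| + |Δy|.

d(Z,N1) = |3−(-6)| + |3−17| = 9 + 14 = 23
d(Z,N2) = |3−(-18)| + |3−18| = 21 + 15 = 36
d(Z,N3) = |3−7| + |3−13| = 4 + 10 = 14
d(Z,N4) = |3−(-17)| + |3−(-3)| = 20 + 6 = 26
d(Z,N5) = |3−(-9)| + |3−8| = 12 + 5 = 17
d(Z,N6) = |3−0| + |3−(-1)| = 3 + 4 = 7
d(Z,N7) = |3−(-12)| + |3−(-20)| = 15 + 23 = 38
d(Z,N8) = |3−(-10)| + |3−6| = 13 + 3 = 16
Sorted ascending: N6, N3, N8, … — the second-nearest is N3.

N3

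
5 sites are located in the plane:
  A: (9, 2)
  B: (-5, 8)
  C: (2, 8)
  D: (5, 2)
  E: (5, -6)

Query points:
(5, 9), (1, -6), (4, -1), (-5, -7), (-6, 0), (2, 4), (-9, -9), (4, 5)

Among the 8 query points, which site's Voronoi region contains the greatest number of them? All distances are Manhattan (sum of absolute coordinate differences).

(5, 9) — d to each: A:11, B:11, C:4, D:7, E:15 → nearest is C
(1, -6) — d to each: A:16, B:20, C:15, D:12, E:4 → nearest is E
(4, -1) — d to each: A:8, B:18, C:11, D:4, E:6 → nearest is D
(-5, -7) — d to each: A:23, B:15, C:22, D:19, E:11 → nearest is E
(-6, 0) — d to each: A:17, B:9, C:16, D:13, E:17 → nearest is B
(2, 4) — d to each: A:9, B:11, C:4, D:5, E:13 → nearest is C
(-9, -9) — d to each: A:29, B:21, C:28, D:25, E:17 → nearest is E
(4, 5) — d to each: A:8, B:12, C:5, D:4, E:12 → nearest is D
Tally — B:1, C:2, D:2, E:3. E captures the most (3).

E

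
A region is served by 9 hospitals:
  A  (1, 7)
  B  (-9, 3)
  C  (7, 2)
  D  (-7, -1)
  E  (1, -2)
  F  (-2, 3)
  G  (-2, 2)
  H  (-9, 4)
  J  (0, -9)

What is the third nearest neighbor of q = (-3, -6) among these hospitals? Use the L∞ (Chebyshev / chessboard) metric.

d(q,A) = max(4, 13) = 13
d(q,B) = max(6, 9) = 9
d(q,C) = max(10, 8) = 10
d(q,D) = max(4, 5) = 5
d(q,E) = max(4, 4) = 4
d(q,F) = max(1, 9) = 9
d(q,G) = max(1, 8) = 8
d(q,H) = max(6, 10) = 10
d(q,J) = max(3, 3) = 3
Sorted ascending: J, E, D, G, … — the third-nearest is D.

D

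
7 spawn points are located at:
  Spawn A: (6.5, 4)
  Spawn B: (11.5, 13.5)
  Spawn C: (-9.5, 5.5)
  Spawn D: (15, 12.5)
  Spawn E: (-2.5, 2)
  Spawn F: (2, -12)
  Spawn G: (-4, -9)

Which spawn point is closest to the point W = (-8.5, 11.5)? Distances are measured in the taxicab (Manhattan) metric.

d(W, Spawn A) = |-8.5−6.5| + |11.5−4| = 15 + 7.5 = 22.5
d(W, Spawn B) = |-8.5−11.5| + |11.5−13.5| = 20 + 2 = 22
d(W, Spawn C) = |-8.5−(-9.5)| + |11.5−5.5| = 1 + 6 = 7
d(W, Spawn D) = |-8.5−15| + |11.5−12.5| = 23.5 + 1 = 24.5
d(W, Spawn E) = |-8.5−(-2.5)| + |11.5−2| = 6 + 9.5 = 15.5
d(W, Spawn F) = |-8.5−2| + |11.5−(-12)| = 10.5 + 23.5 = 34
d(W, Spawn G) = |-8.5−(-4)| + |11.5−(-9)| = 4.5 + 20.5 = 25
Spawn C is nearest.

Spawn C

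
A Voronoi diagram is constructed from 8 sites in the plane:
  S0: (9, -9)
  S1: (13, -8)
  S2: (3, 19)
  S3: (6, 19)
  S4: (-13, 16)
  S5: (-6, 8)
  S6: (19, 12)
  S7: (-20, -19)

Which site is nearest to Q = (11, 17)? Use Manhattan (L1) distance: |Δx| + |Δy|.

d(Q,S0) = 2 + 26 = 28
d(Q,S1) = 2 + 25 = 27
d(Q,S2) = 8 + 2 = 10
d(Q,S3) = 5 + 2 = 7
d(Q,S4) = 24 + 1 = 25
d(Q,S5) = 17 + 9 = 26
d(Q,S6) = 8 + 5 = 13
d(Q,S7) = 31 + 36 = 67
S3 is nearest.

S3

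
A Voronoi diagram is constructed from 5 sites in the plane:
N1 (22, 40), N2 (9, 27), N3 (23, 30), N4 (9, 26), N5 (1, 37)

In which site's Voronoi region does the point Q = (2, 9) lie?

Since √ is increasing, it suffices to compare squared distances:
|QN1|² = (2−22)² + (9−40)² = 400 + 961 = 1361
|QN2|² = (2−9)² + (9−27)² = 49 + 324 = 373
|QN3|² = (2−23)² + (9−30)² = 441 + 441 = 882
|QN4|² = (2−9)² + (9−26)² = 49 + 289 = 338
|QN5|² = (2−1)² + (9−37)² = 1 + 784 = 785
N4 is nearest.

N4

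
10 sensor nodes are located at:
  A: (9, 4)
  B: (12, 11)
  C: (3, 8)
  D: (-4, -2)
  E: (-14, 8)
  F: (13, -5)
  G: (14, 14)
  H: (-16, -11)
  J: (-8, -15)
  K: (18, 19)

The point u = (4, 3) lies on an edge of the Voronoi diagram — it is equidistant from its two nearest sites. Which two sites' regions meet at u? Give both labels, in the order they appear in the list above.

Squared distances from u to each site:
|uA|² = (4−9)² + (3−4)² = 25 + 1 = 26
|uB|² = (4−12)² + (3−11)² = 64 + 64 = 128
|uC|² = (4−3)² + (3−8)² = 1 + 25 = 26
|uD|² = (4−(-4))² + (3−(-2))² = 64 + 25 = 89
|uE|² = (4−(-14))² + (3−8)² = 324 + 25 = 349
|uF|² = (4−13)² + (3−(-5))² = 81 + 64 = 145
|uG|² = (4−14)² + (3−14)² = 100 + 121 = 221
|uH|² = (4−(-16))² + (3−(-11))² = 400 + 196 = 596
|uJ|² = (4−(-8))² + (3−(-15))² = 144 + 324 = 468
|uK|² = (4−18)² + (3−19)² = 196 + 256 = 452
u is equidistant from A and C (both at squared distance 26), and every other site is strictly farther — so u lies on the A–C Voronoi edge.

A and C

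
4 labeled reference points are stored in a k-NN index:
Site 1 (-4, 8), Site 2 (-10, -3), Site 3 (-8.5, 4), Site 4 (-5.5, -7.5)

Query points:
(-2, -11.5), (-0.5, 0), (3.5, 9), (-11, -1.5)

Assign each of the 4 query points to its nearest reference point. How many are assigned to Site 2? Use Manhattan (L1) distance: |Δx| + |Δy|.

1

(-2, -11.5) — d to each: Site 1:21.5, Site 2:16.5, Site 3:22, Site 4:7.5 → nearest is Site 4
(-0.5, 0) — d to each: Site 1:11.5, Site 2:12.5, Site 3:12, Site 4:12.5 → nearest is Site 1
(3.5, 9) — d to each: Site 1:8.5, Site 2:25.5, Site 3:17, Site 4:25.5 → nearest is Site 1
(-11, -1.5) — d to each: Site 1:16.5, Site 2:2.5, Site 3:8, Site 4:11.5 → nearest is Site 2
1 of the 4 points has Site 2 as nearest.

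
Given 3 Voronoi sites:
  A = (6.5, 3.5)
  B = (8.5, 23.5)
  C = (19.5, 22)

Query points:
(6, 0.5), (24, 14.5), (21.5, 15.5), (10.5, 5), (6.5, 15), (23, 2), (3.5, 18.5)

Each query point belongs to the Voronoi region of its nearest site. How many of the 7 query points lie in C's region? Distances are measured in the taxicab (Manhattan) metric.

(6, 0.5) — d to each: A:3.5, B:25.5, C:35 → nearest is A
(24, 14.5) — d to each: A:28.5, B:24.5, C:12 → nearest is C
(21.5, 15.5) — d to each: A:27, B:21, C:8.5 → nearest is C
(10.5, 5) — d to each: A:5.5, B:20.5, C:26 → nearest is A
(6.5, 15) — d to each: A:11.5, B:10.5, C:20 → nearest is B
(23, 2) — d to each: A:18, B:36, C:23.5 → nearest is A
(3.5, 18.5) — d to each: A:18, B:10, C:19.5 → nearest is B
2 of the 7 points have C as nearest.

2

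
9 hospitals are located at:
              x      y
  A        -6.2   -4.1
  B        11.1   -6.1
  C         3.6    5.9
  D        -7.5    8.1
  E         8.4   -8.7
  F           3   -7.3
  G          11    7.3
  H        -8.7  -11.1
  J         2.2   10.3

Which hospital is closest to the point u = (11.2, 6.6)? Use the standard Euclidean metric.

Compare squared distances (the ordering matches that of the actual distances):
|uA|² = (11.2−(-6.2))² + (6.6−(-4.1))² = 302.76 + 114.49 = 417.25
|uB|² = (11.2−11.1)² + (6.6−(-6.1))² = 0.01 + 161.29 = 161.3
|uC|² = (11.2−3.6)² + (6.6−5.9)² = 57.76 + 0.49 = 58.25
|uD|² = (11.2−(-7.5))² + (6.6−8.1)² = 349.69 + 2.25 = 351.94
|uE|² = (11.2−8.4)² + (6.6−(-8.7))² = 7.84 + 234.09 = 241.93
|uF|² = (11.2−3)² + (6.6−(-7.3))² = 67.24 + 193.21 = 260.45
|uG|² = (11.2−11)² + (6.6−7.3)² = 0.04 + 0.49 = 0.53
|uH|² = (11.2−(-8.7))² + (6.6−(-11.1))² = 396.01 + 313.29 = 709.3
|uJ|² = (11.2−2.2)² + (6.6−10.3)² = 81 + 13.69 = 94.69
The smallest is to G, so u lies in the Voronoi region of G.

G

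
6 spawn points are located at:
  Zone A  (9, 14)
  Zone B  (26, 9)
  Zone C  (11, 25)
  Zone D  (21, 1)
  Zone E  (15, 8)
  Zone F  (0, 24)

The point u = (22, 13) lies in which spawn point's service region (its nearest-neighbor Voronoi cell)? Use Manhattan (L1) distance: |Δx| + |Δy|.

Zone B

d(u, Zone A) = 13 + 1 = 14
d(u, Zone B) = 4 + 4 = 8
d(u, Zone C) = 11 + 12 = 23
d(u, Zone D) = 1 + 12 = 13
d(u, Zone E) = 7 + 5 = 12
d(u, Zone F) = 22 + 11 = 33
Zone B is nearest.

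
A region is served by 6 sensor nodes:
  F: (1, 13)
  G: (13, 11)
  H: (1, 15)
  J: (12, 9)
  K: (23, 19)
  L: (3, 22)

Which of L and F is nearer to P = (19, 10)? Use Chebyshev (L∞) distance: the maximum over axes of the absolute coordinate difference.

d(P,L) = max(16, 12) = 16
d(P,F) = max(18, 3) = 18
16 < 18, so L is closer.

L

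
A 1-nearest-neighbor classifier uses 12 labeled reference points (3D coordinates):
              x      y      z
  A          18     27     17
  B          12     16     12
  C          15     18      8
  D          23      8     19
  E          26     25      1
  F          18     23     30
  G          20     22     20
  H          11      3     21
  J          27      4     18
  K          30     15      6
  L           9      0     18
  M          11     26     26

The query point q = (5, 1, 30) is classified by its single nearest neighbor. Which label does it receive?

Squared Euclidean distances:
|qA|² = 169 + 676 + 169 = 1014
|qB|² = 49 + 225 + 324 = 598
|qC|² = 100 + 289 + 484 = 873
|qD|² = 324 + 49 + 121 = 494
|qE|² = 441 + 576 + 841 = 1858
|qF|² = 169 + 484 + 0 = 653
|qG|² = 225 + 441 + 100 = 766
|qH|² = 36 + 4 + 81 = 121
|qJ|² = 484 + 9 + 144 = 637
|qK|² = 625 + 196 + 576 = 1397
|qL|² = 16 + 1 + 144 = 161
|qM|² = 36 + 625 + 16 = 677
H is nearest.

H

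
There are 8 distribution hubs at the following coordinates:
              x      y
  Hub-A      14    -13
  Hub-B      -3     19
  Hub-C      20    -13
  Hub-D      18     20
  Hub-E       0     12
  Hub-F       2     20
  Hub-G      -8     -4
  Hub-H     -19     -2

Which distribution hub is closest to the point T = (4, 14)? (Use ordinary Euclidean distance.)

Squared Euclidean distances:
d²(T, Hub-A) = 100 + 729 = 829
d²(T, Hub-B) = 49 + 25 = 74
d²(T, Hub-C) = 256 + 729 = 985
d²(T, Hub-D) = 196 + 36 = 232
d²(T, Hub-E) = 16 + 4 = 20
d²(T, Hub-F) = 4 + 36 = 40
d²(T, Hub-G) = 144 + 324 = 468
d²(T, Hub-H) = 529 + 256 = 785
Hub-E is nearest.

Hub-E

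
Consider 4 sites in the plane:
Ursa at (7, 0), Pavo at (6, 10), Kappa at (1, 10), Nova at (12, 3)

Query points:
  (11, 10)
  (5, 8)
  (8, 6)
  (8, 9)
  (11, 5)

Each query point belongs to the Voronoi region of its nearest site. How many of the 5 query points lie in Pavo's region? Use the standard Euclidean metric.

(11, 10) — d² to each: Ursa:116, Pavo:25, Kappa:100, Nova:50 → nearest is Pavo
(5, 8) — d² to each: Ursa:68, Pavo:5, Kappa:20, Nova:74 → nearest is Pavo
(8, 6) — d² to each: Ursa:37, Pavo:20, Kappa:65, Nova:25 → nearest is Pavo
(8, 9) — d² to each: Ursa:82, Pavo:5, Kappa:50, Nova:52 → nearest is Pavo
(11, 5) — d² to each: Ursa:41, Pavo:50, Kappa:125, Nova:5 → nearest is Nova
4 of the 5 points have Pavo as nearest.

4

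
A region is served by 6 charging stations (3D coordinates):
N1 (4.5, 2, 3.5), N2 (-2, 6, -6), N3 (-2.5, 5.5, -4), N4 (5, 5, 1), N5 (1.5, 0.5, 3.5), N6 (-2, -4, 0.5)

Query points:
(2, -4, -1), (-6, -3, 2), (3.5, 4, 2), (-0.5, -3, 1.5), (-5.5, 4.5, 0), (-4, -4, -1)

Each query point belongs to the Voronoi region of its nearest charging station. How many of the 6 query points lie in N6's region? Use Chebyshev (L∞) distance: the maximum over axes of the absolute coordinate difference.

4

(2, -4, -1) — d to each: N1:6, N2:10, N3:9.5, N4:9, N5:4.5, N6:4 → nearest is N6
(-6, -3, 2) — d to each: N1:10.5, N2:9, N3:8.5, N4:11, N5:7.5, N6:4 → nearest is N6
(3.5, 4, 2) — d to each: N1:2, N2:8, N3:6, N4:1.5, N5:3.5, N6:8 → nearest is N4
(-0.5, -3, 1.5) — d to each: N1:5, N2:9, N3:8.5, N4:8, N5:3.5, N6:1.5 → nearest is N6
(-5.5, 4.5, 0) — d to each: N1:10, N2:6, N3:4, N4:10.5, N5:7, N6:8.5 → nearest is N3
(-4, -4, -1) — d to each: N1:8.5, N2:10, N3:9.5, N4:9, N5:5.5, N6:2 → nearest is N6
4 of the 6 points have N6 as nearest.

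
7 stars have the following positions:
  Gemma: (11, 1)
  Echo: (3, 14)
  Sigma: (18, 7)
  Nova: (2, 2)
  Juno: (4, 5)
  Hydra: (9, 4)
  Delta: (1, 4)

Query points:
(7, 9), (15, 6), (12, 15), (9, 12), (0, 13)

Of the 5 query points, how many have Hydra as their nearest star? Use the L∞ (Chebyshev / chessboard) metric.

0

(7, 9) — d to each: Gemma:8, Echo:5, Sigma:11, Nova:7, Juno:4, Hydra:5, Delta:6 → nearest is Juno
(15, 6) — d to each: Gemma:5, Echo:12, Sigma:3, Nova:13, Juno:11, Hydra:6, Delta:14 → nearest is Sigma
(12, 15) — d to each: Gemma:14, Echo:9, Sigma:8, Nova:13, Juno:10, Hydra:11, Delta:11 → nearest is Sigma
(9, 12) — d to each: Gemma:11, Echo:6, Sigma:9, Nova:10, Juno:7, Hydra:8, Delta:8 → nearest is Echo
(0, 13) — d to each: Gemma:12, Echo:3, Sigma:18, Nova:11, Juno:8, Hydra:9, Delta:9 → nearest is Echo
0 of the 5 points have Hydra as nearest.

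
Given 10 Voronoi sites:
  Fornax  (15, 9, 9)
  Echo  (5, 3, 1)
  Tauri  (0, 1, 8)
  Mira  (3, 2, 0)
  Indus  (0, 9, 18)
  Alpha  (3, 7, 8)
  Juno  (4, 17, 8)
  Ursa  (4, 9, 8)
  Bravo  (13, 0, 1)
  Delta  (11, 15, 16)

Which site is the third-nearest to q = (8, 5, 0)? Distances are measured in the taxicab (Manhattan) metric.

Bravo

d(q, Fornax) = |8−15| + |5−9| + |0−9| = 7 + 4 + 9 = 20
d(q, Echo) = |8−5| + |5−3| + |0−1| = 3 + 2 + 1 = 6
d(q, Tauri) = |8−0| + |5−1| + |0−8| = 8 + 4 + 8 = 20
d(q, Mira) = |8−3| + |5−2| + |0−0| = 5 + 3 + 0 = 8
d(q, Indus) = |8−0| + |5−9| + |0−18| = 8 + 4 + 18 = 30
d(q, Alpha) = |8−3| + |5−7| + |0−8| = 5 + 2 + 8 = 15
d(q, Juno) = |8−4| + |5−17| + |0−8| = 4 + 12 + 8 = 24
d(q, Ursa) = |8−4| + |5−9| + |0−8| = 4 + 4 + 8 = 16
d(q, Bravo) = |8−13| + |5−0| + |0−1| = 5 + 5 + 1 = 11
d(q, Delta) = |8−11| + |5−15| + |0−16| = 3 + 10 + 16 = 29
Sorted ascending: Echo, Mira, Bravo, Alpha, … — the third-nearest is Bravo.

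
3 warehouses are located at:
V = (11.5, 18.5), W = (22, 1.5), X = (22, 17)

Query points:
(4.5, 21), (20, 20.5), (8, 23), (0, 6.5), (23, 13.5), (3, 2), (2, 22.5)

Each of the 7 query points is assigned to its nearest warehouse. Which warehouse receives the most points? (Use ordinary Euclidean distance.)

V

(4.5, 21) — d² to each: V:55.25, W:686.5, X:322.25 → nearest is V
(20, 20.5) — d² to each: V:76.25, W:365, X:16.25 → nearest is X
(8, 23) — d² to each: V:32.5, W:658.25, X:232 → nearest is V
(0, 6.5) — d² to each: V:276.25, W:509, X:594.25 → nearest is V
(23, 13.5) — d² to each: V:157.25, W:145, X:13.25 → nearest is X
(3, 2) — d² to each: V:344.5, W:361.25, X:586 → nearest is V
(2, 22.5) — d² to each: V:106.25, W:841, X:430.25 → nearest is V
Tally — V:5, X:2. V captures the most (5).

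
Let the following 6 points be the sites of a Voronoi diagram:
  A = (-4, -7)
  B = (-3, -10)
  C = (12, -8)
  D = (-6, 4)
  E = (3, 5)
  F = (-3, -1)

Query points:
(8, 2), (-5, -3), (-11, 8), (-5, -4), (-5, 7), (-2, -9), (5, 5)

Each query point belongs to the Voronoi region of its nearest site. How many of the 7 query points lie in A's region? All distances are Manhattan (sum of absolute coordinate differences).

(8, 2) — d to each: A:21, B:23, C:14, D:16, E:8, F:14 → nearest is E
(-5, -3) — d to each: A:5, B:9, C:22, D:8, E:16, F:4 → nearest is F
(-11, 8) — d to each: A:22, B:26, C:39, D:9, E:17, F:17 → nearest is D
(-5, -4) — d to each: A:4, B:8, C:21, D:9, E:17, F:5 → nearest is A
(-5, 7) — d to each: A:15, B:19, C:32, D:4, E:10, F:10 → nearest is D
(-2, -9) — d to each: A:4, B:2, C:15, D:17, E:19, F:9 → nearest is B
(5, 5) — d to each: A:21, B:23, C:20, D:12, E:2, F:14 → nearest is E
1 of the 7 points has A as nearest.

1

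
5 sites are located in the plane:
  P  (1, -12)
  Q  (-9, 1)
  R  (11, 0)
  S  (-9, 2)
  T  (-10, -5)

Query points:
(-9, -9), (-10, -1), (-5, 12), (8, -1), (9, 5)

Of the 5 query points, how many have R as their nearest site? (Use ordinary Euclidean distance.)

2

(-9, -9) — d² to each: P:109, Q:100, R:481, S:121, T:17 → nearest is T
(-10, -1) — d² to each: P:242, Q:5, R:442, S:10, T:16 → nearest is Q
(-5, 12) — d² to each: P:612, Q:137, R:400, S:116, T:314 → nearest is S
(8, -1) — d² to each: P:170, Q:293, R:10, S:298, T:340 → nearest is R
(9, 5) — d² to each: P:353, Q:340, R:29, S:333, T:461 → nearest is R
2 of the 5 points have R as nearest.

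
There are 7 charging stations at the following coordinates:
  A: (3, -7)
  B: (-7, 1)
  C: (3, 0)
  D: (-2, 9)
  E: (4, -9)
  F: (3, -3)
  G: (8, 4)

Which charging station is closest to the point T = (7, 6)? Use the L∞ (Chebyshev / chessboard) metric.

G

d(T,A) = max(4, 13) = 13
d(T,B) = max(14, 5) = 14
d(T,C) = max(4, 6) = 6
d(T,D) = max(9, 3) = 9
d(T,E) = max(3, 15) = 15
d(T,F) = max(4, 9) = 9
d(T,G) = max(1, 2) = 2
G is nearest.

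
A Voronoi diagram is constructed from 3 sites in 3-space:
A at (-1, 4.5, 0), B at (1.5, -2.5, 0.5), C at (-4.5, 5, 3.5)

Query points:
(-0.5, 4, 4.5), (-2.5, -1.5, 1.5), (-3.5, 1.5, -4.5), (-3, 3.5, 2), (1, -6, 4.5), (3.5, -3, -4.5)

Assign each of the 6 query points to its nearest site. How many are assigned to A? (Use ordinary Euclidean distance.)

1

(-0.5, 4, 4.5) — d² to each: A:20.75, B:62.25, C:18 → nearest is C
(-2.5, -1.5, 1.5) — d² to each: A:40.5, B:18, C:50.25 → nearest is B
(-3.5, 1.5, -4.5) — d² to each: A:35.5, B:66, C:77.25 → nearest is A
(-3, 3.5, 2) — d² to each: A:9, B:58.5, C:6.75 → nearest is C
(1, -6, 4.5) — d² to each: A:134.5, B:28.5, C:152.25 → nearest is B
(3.5, -3, -4.5) — d² to each: A:96.75, B:29.25, C:192 → nearest is B
1 of the 6 points has A as nearest.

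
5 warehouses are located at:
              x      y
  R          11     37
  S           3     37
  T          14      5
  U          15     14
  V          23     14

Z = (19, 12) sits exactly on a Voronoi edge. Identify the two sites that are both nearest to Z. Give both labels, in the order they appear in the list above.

U and V

Squared distances from Z to each site:
|ZR|² = (19−11)² + (12−37)² = 64 + 625 = 689
|ZS|² = (19−3)² + (12−37)² = 256 + 625 = 881
|ZT|² = (19−14)² + (12−5)² = 25 + 49 = 74
|ZU|² = (19−15)² + (12−14)² = 16 + 4 = 20
|ZV|² = (19−23)² + (12−14)² = 16 + 4 = 20
Z is equidistant from U and V (both at squared distance 20), and every other site is strictly farther — so Z lies on the U–V Voronoi edge.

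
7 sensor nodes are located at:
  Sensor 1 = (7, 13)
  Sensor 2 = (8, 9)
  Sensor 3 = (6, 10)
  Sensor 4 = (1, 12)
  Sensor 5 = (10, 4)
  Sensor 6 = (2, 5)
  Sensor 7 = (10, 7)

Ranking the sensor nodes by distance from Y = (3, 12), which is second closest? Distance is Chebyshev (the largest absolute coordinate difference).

d(Y, Sensor 1) = max(4, 1) = 4
d(Y, Sensor 2) = max(5, 3) = 5
d(Y, Sensor 3) = max(3, 2) = 3
d(Y, Sensor 4) = max(2, 0) = 2
d(Y, Sensor 5) = max(7, 8) = 8
d(Y, Sensor 6) = max(1, 7) = 7
d(Y, Sensor 7) = max(7, 5) = 7
Sorted ascending: Sensor 4, Sensor 3, Sensor 1, … — the second-nearest is Sensor 3.

Sensor 3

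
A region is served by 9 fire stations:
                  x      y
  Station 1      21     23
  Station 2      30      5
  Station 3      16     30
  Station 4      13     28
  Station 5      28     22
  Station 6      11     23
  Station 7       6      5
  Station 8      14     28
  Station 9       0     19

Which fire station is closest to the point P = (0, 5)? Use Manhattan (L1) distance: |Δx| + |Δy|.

d(P, Station 1) = |0−21| + |5−23| = 21 + 18 = 39
d(P, Station 2) = |0−30| + |5−5| = 30 + 0 = 30
d(P, Station 3) = |0−16| + |5−30| = 16 + 25 = 41
d(P, Station 4) = |0−13| + |5−28| = 13 + 23 = 36
d(P, Station 5) = |0−28| + |5−22| = 28 + 17 = 45
d(P, Station 6) = |0−11| + |5−23| = 11 + 18 = 29
d(P, Station 7) = |0−6| + |5−5| = 6 + 0 = 6
d(P, Station 8) = |0−14| + |5−28| = 14 + 23 = 37
d(P, Station 9) = |0−0| + |5−19| = 0 + 14 = 14
Station 7 is nearest.

Station 7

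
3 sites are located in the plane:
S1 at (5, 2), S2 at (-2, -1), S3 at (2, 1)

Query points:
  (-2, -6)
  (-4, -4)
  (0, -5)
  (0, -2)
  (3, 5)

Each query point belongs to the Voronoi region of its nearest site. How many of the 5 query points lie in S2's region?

4

(-2, -6) — d² to each: S1:113, S2:25, S3:65 → nearest is S2
(-4, -4) — d² to each: S1:117, S2:13, S3:61 → nearest is S2
(0, -5) — d² to each: S1:74, S2:20, S3:40 → nearest is S2
(0, -2) — d² to each: S1:41, S2:5, S3:13 → nearest is S2
(3, 5) — d² to each: S1:13, S2:61, S3:17 → nearest is S1
4 of the 5 points have S2 as nearest.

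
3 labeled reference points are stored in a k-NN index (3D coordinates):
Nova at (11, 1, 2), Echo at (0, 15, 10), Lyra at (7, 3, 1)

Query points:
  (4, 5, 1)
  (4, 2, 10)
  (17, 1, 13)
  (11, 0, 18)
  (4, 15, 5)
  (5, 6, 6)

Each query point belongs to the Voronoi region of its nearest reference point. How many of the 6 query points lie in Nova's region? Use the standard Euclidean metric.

(4, 5, 1) — d² to each: Nova:66, Echo:197, Lyra:13 → nearest is Lyra
(4, 2, 10) — d² to each: Nova:114, Echo:185, Lyra:91 → nearest is Lyra
(17, 1, 13) — d² to each: Nova:157, Echo:494, Lyra:248 → nearest is Nova
(11, 0, 18) — d² to each: Nova:257, Echo:410, Lyra:314 → nearest is Nova
(4, 15, 5) — d² to each: Nova:254, Echo:41, Lyra:169 → nearest is Echo
(5, 6, 6) — d² to each: Nova:77, Echo:122, Lyra:38 → nearest is Lyra
2 of the 6 points have Nova as nearest.

2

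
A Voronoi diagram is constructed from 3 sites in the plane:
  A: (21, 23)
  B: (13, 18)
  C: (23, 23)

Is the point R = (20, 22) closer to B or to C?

C

Compare squared distances:
|RB|² = (20−13)² + (22−18)² = 49 + 16 = 65
|RC|² = (20−23)² + (22−23)² = 9 + 1 = 10
65 > 10, so C is closer.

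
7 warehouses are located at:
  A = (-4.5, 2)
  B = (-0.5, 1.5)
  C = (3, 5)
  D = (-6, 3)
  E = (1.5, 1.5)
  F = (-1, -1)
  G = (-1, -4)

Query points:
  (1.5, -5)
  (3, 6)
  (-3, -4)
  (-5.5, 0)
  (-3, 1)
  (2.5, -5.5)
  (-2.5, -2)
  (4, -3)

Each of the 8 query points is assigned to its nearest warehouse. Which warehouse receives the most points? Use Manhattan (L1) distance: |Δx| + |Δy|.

G

(1.5, -5) — d to each: A:13, B:8.5, C:11.5, D:15.5, E:6.5, F:6.5, G:3.5 → nearest is G
(3, 6) — d to each: A:11.5, B:8, C:1, D:12, E:6, F:11, G:14 → nearest is C
(-3, -4) — d to each: A:7.5, B:8, C:15, D:10, E:10, F:5, G:2 → nearest is G
(-5.5, 0) — d to each: A:3, B:6.5, C:13.5, D:3.5, E:8.5, F:5.5, G:8.5 → nearest is A
(-3, 1) — d to each: A:2.5, B:3, C:10, D:5, E:5, F:4, G:7 → nearest is A
(2.5, -5.5) — d to each: A:14.5, B:10, C:11, D:17, E:8, F:8, G:5 → nearest is G
(-2.5, -2) — d to each: A:6, B:5.5, C:12.5, D:8.5, E:7.5, F:2.5, G:3.5 → nearest is F
(4, -3) — d to each: A:13.5, B:9, C:9, D:16, E:7, F:7, G:6 → nearest is G
Tally — A:2, C:1, F:1, G:4. G captures the most (4).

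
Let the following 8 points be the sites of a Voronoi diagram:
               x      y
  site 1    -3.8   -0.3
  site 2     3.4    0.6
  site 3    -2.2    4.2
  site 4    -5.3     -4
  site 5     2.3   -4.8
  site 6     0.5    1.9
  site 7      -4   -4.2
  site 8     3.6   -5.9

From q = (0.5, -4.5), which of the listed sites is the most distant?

site 3

Squared Euclidean distances:
d²(q, site 1) = (0.5−(-3.8))² + (-4.5−(-0.3))² = 18.49 + 17.64 = 36.13
d²(q, site 2) = (0.5−3.4)² + (-4.5−0.6)² = 8.41 + 26.01 = 34.42
d²(q, site 3) = (0.5−(-2.2))² + (-4.5−4.2)² = 7.29 + 75.69 = 82.98
d²(q, site 4) = (0.5−(-5.3))² + (-4.5−(-4))² = 33.64 + 0.25 = 33.89
d²(q, site 5) = (0.5−2.3)² + (-4.5−(-4.8))² = 3.24 + 0.09 = 3.33
d²(q, site 6) = (0.5−0.5)² + (-4.5−1.9)² = 0 + 40.96 = 40.96
d²(q, site 7) = (0.5−(-4))² + (-4.5−(-4.2))² = 20.25 + 0.09 = 20.34
d²(q, site 8) = (0.5−3.6)² + (-4.5−(-5.9))² = 9.61 + 1.96 = 11.57
The largest is to site 3.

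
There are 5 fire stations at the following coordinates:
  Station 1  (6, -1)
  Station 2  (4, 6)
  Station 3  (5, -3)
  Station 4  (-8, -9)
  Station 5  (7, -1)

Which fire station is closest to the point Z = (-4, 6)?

Compare squared distances (the ordering matches that of the actual distances):
d²(Z, Station 1) = (-4−6)² + (6−(-1))² = 100 + 49 = 149
d²(Z, Station 2) = (-4−4)² + (6−6)² = 64 + 0 = 64
d²(Z, Station 3) = (-4−5)² + (6−(-3))² = 81 + 81 = 162
d²(Z, Station 4) = (-4−(-8))² + (6−(-9))² = 16 + 225 = 241
d²(Z, Station 5) = (-4−7)² + (6−(-1))² = 121 + 49 = 170
Minimum is at Station 2.

Station 2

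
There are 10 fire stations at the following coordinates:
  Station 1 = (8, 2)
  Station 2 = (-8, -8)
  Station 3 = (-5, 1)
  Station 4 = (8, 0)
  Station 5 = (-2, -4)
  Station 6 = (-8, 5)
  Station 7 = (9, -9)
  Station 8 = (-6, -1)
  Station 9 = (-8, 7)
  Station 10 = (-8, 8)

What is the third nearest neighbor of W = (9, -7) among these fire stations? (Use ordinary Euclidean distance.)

Compare squared distances (the ordering matches that of the actual distances):
d²(W, Station 1) = (9−8)² + (-7−2)² = 1 + 81 = 82
d²(W, Station 2) = (9−(-8))² + (-7−(-8))² = 289 + 1 = 290
d²(W, Station 3) = (9−(-5))² + (-7−1)² = 196 + 64 = 260
d²(W, Station 4) = (9−8)² + (-7−0)² = 1 + 49 = 50
d²(W, Station 5) = (9−(-2))² + (-7−(-4))² = 121 + 9 = 130
d²(W, Station 6) = (9−(-8))² + (-7−5)² = 289 + 144 = 433
d²(W, Station 7) = (9−9)² + (-7−(-9))² = 0 + 4 = 4
d²(W, Station 8) = (9−(-6))² + (-7−(-1))² = 225 + 36 = 261
d²(W, Station 9) = (9−(-8))² + (-7−7)² = 289 + 196 = 485
d²(W, Station 10) = (9−(-8))² + (-7−8)² = 289 + 225 = 514
Sorted ascending: Station 7, Station 4, Station 1, Station 5, … — the third-nearest is Station 1.

Station 1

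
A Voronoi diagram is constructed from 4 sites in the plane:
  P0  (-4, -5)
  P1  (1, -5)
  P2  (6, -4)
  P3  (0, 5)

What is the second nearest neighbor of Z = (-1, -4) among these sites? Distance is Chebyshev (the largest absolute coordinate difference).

d(Z,P0) = max(3, 1) = 3
d(Z,P1) = max(2, 1) = 2
d(Z,P2) = max(7, 0) = 7
d(Z,P3) = max(1, 9) = 9
Sorted ascending: P1, P0, P2, … — the second-nearest is P0.

P0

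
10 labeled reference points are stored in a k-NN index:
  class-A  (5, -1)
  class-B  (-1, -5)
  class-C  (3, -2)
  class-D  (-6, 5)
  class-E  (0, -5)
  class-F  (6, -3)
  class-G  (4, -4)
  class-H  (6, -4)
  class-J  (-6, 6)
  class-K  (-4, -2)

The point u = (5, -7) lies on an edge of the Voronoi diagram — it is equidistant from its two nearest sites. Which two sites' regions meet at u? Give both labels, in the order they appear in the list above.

class-G and class-H

Squared distances from u to each site:
d²(u, class-A) = (5−5)² + (-7−(-1))² = 0 + 36 = 36
d²(u, class-B) = (5−(-1))² + (-7−(-5))² = 36 + 4 = 40
d²(u, class-C) = (5−3)² + (-7−(-2))² = 4 + 25 = 29
d²(u, class-D) = (5−(-6))² + (-7−5)² = 121 + 144 = 265
d²(u, class-E) = (5−0)² + (-7−(-5))² = 25 + 4 = 29
d²(u, class-F) = (5−6)² + (-7−(-3))² = 1 + 16 = 17
d²(u, class-G) = (5−4)² + (-7−(-4))² = 1 + 9 = 10
d²(u, class-H) = (5−6)² + (-7−(-4))² = 1 + 9 = 10
d²(u, class-J) = (5−(-6))² + (-7−6)² = 121 + 169 = 290
d²(u, class-K) = (5−(-4))² + (-7−(-2))² = 81 + 25 = 106
u is equidistant from class-G and class-H (both at squared distance 10), and every other site is strictly farther — so u lies on the class-G–class-H Voronoi edge.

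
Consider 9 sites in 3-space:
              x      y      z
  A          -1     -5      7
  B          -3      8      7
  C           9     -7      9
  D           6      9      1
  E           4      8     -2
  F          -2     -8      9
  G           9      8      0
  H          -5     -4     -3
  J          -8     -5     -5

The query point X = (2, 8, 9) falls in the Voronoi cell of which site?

B

Squared Euclidean distances:
|XA|² = 9 + 169 + 4 = 182
|XB|² = 25 + 0 + 4 = 29
|XC|² = 49 + 225 + 0 = 274
|XD|² = 16 + 1 + 64 = 81
|XE|² = 4 + 0 + 121 = 125
|XF|² = 16 + 256 + 0 = 272
|XG|² = 49 + 0 + 81 = 130
|XH|² = 49 + 144 + 144 = 337
|XJ|² = 100 + 169 + 196 = 465
The smallest is to B, so X lies in the Voronoi region of B.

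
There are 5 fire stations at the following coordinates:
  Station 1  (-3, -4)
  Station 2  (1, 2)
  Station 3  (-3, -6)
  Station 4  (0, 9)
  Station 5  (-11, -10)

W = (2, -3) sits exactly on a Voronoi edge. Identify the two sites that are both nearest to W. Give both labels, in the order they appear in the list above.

Squared distances from W to each site:
d²(W, Station 1) = (2−(-3))² + (-3−(-4))² = 25 + 1 = 26
d²(W, Station 2) = (2−1)² + (-3−2)² = 1 + 25 = 26
d²(W, Station 3) = (2−(-3))² + (-3−(-6))² = 25 + 9 = 34
d²(W, Station 4) = (2−0)² + (-3−9)² = 4 + 144 = 148
d²(W, Station 5) = (2−(-11))² + (-3−(-10))² = 169 + 49 = 218
W is equidistant from Station 1 and Station 2 (both at squared distance 26), and every other site is strictly farther — so W lies on the Station 1–Station 2 Voronoi edge.

Station 1 and Station 2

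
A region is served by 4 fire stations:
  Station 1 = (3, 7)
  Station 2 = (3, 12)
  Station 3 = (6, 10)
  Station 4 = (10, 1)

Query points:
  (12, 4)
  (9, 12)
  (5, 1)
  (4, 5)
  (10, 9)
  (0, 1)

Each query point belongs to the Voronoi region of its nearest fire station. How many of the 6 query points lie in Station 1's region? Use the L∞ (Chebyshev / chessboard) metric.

2

(12, 4) — d to each: Station 1:9, Station 2:9, Station 3:6, Station 4:3 → nearest is Station 4
(9, 12) — d to each: Station 1:6, Station 2:6, Station 3:3, Station 4:11 → nearest is Station 3
(5, 1) — d to each: Station 1:6, Station 2:11, Station 3:9, Station 4:5 → nearest is Station 4
(4, 5) — d to each: Station 1:2, Station 2:7, Station 3:5, Station 4:6 → nearest is Station 1
(10, 9) — d to each: Station 1:7, Station 2:7, Station 3:4, Station 4:8 → nearest is Station 3
(0, 1) — d to each: Station 1:6, Station 2:11, Station 3:9, Station 4:10 → nearest is Station 1
2 of the 6 points have Station 1 as nearest.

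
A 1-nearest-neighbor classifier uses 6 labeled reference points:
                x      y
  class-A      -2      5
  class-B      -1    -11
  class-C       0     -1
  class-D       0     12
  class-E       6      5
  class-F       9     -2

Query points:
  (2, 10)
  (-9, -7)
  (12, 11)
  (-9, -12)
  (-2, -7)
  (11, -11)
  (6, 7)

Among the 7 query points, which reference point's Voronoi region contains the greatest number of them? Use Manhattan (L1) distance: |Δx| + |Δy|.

class-B

(2, 10) — d to each: class-A:9, class-B:24, class-C:13, class-D:4, class-E:9, class-F:19 → nearest is class-D
(-9, -7) — d to each: class-A:19, class-B:12, class-C:15, class-D:28, class-E:27, class-F:23 → nearest is class-B
(12, 11) — d to each: class-A:20, class-B:35, class-C:24, class-D:13, class-E:12, class-F:16 → nearest is class-E
(-9, -12) — d to each: class-A:24, class-B:9, class-C:20, class-D:33, class-E:32, class-F:28 → nearest is class-B
(-2, -7) — d to each: class-A:12, class-B:5, class-C:8, class-D:21, class-E:20, class-F:16 → nearest is class-B
(11, -11) — d to each: class-A:29, class-B:12, class-C:21, class-D:34, class-E:21, class-F:11 → nearest is class-F
(6, 7) — d to each: class-A:10, class-B:25, class-C:14, class-D:11, class-E:2, class-F:12 → nearest is class-E
Tally — class-B:3, class-D:1, class-E:2, class-F:1. class-B captures the most (3).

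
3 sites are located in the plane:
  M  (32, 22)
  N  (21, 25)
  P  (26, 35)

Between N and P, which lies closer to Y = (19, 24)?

N

Compare squared distances:
|YN|² = (19−21)² + (24−25)² = 4 + 1 = 5
|YP|² = (19−26)² + (24−35)² = 49 + 121 = 170
5 < 170, so N is closer.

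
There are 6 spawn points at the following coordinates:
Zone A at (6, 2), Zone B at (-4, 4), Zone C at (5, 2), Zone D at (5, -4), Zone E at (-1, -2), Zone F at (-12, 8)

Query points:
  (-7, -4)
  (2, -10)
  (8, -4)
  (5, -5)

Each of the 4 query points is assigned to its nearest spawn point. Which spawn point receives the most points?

(-7, -4) — d² to each: Zone A:205, Zone B:73, Zone C:180, Zone D:144, Zone E:40, Zone F:169 → nearest is Zone E
(2, -10) — d² to each: Zone A:160, Zone B:232, Zone C:153, Zone D:45, Zone E:73, Zone F:520 → nearest is Zone D
(8, -4) — d² to each: Zone A:40, Zone B:208, Zone C:45, Zone D:9, Zone E:85, Zone F:544 → nearest is Zone D
(5, -5) — d² to each: Zone A:50, Zone B:162, Zone C:49, Zone D:1, Zone E:45, Zone F:458 → nearest is Zone D
Tally — Zone D:3, Zone E:1. Zone D captures the most (3).

Zone D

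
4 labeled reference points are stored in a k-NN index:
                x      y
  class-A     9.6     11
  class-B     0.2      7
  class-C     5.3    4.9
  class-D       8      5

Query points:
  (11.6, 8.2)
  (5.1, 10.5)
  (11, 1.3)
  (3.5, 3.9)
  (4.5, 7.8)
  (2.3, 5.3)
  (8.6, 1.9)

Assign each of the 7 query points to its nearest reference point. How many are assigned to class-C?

2

(11.6, 8.2) — d² to each: class-A:11.84, class-B:131.4, class-C:50.58, class-D:23.2 → nearest is class-A
(5.1, 10.5) — d² to each: class-A:20.5, class-B:36.26, class-C:31.4, class-D:38.66 → nearest is class-A
(11, 1.3) — d² to each: class-A:96.05, class-B:149.13, class-C:45.45, class-D:22.69 → nearest is class-D
(3.5, 3.9) — d² to each: class-A:87.62, class-B:20.5, class-C:4.24, class-D:21.46 → nearest is class-C
(4.5, 7.8) — d² to each: class-A:36.25, class-B:19.13, class-C:9.05, class-D:20.09 → nearest is class-C
(2.3, 5.3) — d² to each: class-A:85.78, class-B:7.3, class-C:9.16, class-D:32.58 → nearest is class-B
(8.6, 1.9) — d² to each: class-A:83.81, class-B:96.57, class-C:19.89, class-D:9.97 → nearest is class-D
2 of the 7 points have class-C as nearest.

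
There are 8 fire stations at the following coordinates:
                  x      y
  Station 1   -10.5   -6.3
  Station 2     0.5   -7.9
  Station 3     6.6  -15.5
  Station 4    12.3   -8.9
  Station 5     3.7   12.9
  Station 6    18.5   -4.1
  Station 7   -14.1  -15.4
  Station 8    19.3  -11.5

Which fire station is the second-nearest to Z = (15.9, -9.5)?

Station 8

Compare squared distances (the ordering matches that of the actual distances):
d²(Z, Station 1) = 696.96 + 10.24 = 707.2
d²(Z, Station 2) = 237.16 + 2.56 = 239.72
d²(Z, Station 3) = 86.49 + 36 = 122.49
d²(Z, Station 4) = 12.96 + 0.36 = 13.32
d²(Z, Station 5) = 148.84 + 501.76 = 650.6
d²(Z, Station 6) = 6.76 + 29.16 = 35.92
d²(Z, Station 7) = 900 + 34.81 = 934.81
d²(Z, Station 8) = 11.56 + 4 = 15.56
Sorted ascending: Station 4, Station 8, Station 6, … — the second-nearest is Station 8.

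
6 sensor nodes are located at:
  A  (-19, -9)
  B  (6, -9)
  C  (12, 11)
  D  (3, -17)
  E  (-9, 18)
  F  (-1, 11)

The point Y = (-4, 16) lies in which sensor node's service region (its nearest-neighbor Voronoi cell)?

E

Compare squared distances (the ordering matches that of the actual distances):
|YA|² = (-4−(-19))² + (16−(-9))² = 225 + 625 = 850
|YB|² = (-4−6)² + (16−(-9))² = 100 + 625 = 725
|YC|² = (-4−12)² + (16−11)² = 256 + 25 = 281
|YD|² = (-4−3)² + (16−(-17))² = 49 + 1089 = 1138
|YE|² = (-4−(-9))² + (16−18)² = 25 + 4 = 29
|YF|² = (-4−(-1))² + (16−11)² = 9 + 25 = 34
The smallest is to E, so Y lies in the Voronoi region of E.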